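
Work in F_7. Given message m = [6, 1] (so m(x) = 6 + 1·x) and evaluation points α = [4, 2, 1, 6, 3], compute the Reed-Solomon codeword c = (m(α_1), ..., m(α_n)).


c = [3, 1, 0, 5, 2]

Message polynomial: m(x) = 6 + 1·x (mod 7).
For each evaluation point α_i, compute m(α_i) mod 7:
  α_1 = 4: Horner steps 1 → 3, so m(4) = 3.
  α_2 = 2: Horner steps 1 → 1, so m(2) = 1.
  α_3 = 1: Horner steps 1 → 0, so m(1) = 0.
  α_4 = 6: Horner steps 1 → 5, so m(6) = 5.
  α_5 = 3: Horner steps 1 → 2, so m(3) = 2.
Codeword c = [3, 1, 0, 5, 2] ∈ F_7^5.


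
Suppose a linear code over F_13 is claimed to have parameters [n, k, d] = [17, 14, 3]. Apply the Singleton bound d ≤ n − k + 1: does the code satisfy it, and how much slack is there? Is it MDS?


Singleton RHS = n − k + 1 = 4, slack = 1, bound satisfied, not MDS.

Singleton bound: d ≤ n − k + 1.
Here n = 17, k = 14, so n − k + 1 = 4.
Given d = 3, check d ≤ 4: YES.
Slack = (n − k + 1) − d = 1.
The code is NOT MDS (slack = 1 > 0).
Description: the claimed parameters are [17, 14, 3]_13; such a code would be non-MDS.


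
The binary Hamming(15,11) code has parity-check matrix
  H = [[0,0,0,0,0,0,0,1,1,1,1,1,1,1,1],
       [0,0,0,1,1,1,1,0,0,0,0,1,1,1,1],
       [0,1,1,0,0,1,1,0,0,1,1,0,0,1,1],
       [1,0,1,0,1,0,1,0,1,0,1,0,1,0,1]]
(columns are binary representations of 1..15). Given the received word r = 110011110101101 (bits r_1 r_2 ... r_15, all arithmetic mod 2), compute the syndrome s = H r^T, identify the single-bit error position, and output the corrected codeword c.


s = (1, 0, 1, 1)^T, error position = 11, corrected codeword c = 110011110111101

Compute s = H r^T mod 2 one row at a time:
  s_1 = 1 + 0 + 1 + 0 + 1 + 1 + 0 + 1 = 5 ≡ 1 (mod 2).
  s_2 = 0 + 1 + 1 + 1 + 1 + 1 + 0 + 1 = 6 ≡ 0 (mod 2).
  s_3 = 1 + 0 + 1 + 1 + 1 + 0 + 0 + 1 = 5 ≡ 1 (mod 2).
  s_4 = 1 + 0 + 1 + 1 + 0 + 0 + 1 + 1 = 5 ≡ 1 (mod 2).
s = (1, 0, 1, 1)^T — this equals column 11 of H (binary 1011), so error is at position 11.
Correct: flip bit 11 of r = 110011110101101 to get c = 110011110111101.


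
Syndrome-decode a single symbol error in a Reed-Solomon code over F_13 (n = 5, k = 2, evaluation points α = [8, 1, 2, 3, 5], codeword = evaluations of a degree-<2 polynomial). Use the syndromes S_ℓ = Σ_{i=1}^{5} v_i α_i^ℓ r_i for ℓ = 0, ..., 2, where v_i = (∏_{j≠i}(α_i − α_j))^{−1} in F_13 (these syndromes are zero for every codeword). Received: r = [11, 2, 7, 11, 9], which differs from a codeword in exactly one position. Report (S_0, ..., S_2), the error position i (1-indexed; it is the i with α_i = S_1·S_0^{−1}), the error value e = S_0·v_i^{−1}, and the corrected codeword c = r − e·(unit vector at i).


S = (11, 7, 8), error at position 4, error magnitude e = 12, c = [11, 2, 7, 12, 9].

Step 1: column multipliers v_i = (∏_{j≠i}(α_i − α_j))^{−1} mod 13.
  i = 1 (α = 8): (8−1)(8−2)(8−3)(8−5) = 7·6·5·3 = 630 ≡ 6, so v_1 = 6^{−1} = 11 (mod 13).
  i = 2 (α = 1): (1−8)(1−2)(1−3)(1−5) = (−7)·(−1)·(−2)·(−4) = 56 ≡ 4, so v_2 = 4^{−1} = 10 (mod 13).
  i = 3 (α = 2): (2−8)(2−1)(2−3)(2−5) = (−6)·1·(−1)·(−3) = −18 ≡ 8, so v_3 = 8^{−1} = 5 (mod 13).
  i = 4 (α = 3): (3−8)(3−1)(3−2)(3−5) = (−5)·2·1·(−2) = 20 ≡ 7, so v_4 = 7^{−1} = 2 (mod 13).
  i = 5 (α = 5): (5−8)(5−1)(5−2)(5−3) = (−3)·4·3·2 = −72 ≡ 6, so v_5 = 6^{−1} = 11 (mod 13).
  v = [11, 10, 5, 2, 11].
Step 2: syndromes of r = [11, 2, 7, 11, 9] (all sums mod 13).
  S_0 = Σ v_i r_i = 11·11 + 10·2 + 5·7 + 2·11 + 11·9 = 297 ≡ 11.
  S_1 = Σ v_i α_i r_i = 11·8·11 + 10·1·2 + 5·2·7 + 2·3·11 + 11·5·9 = 1619 ≡ 7.
  α_i^2 mod 13 = [12, 1, 4, 9, 12].
  S_2 = Σ v_i α_i^2 r_i = 11·12·11 + 10·1·2 + 5·4·7 + 2·9·11 + 11·12·9 = 2998 ≡ 8.
  S = (11, 7, 8) ≠ 0, so r is not a codeword (an error is present).
Step 3: locate the error. For a single error e at position i, S_ℓ = v_i·e·α_i^ℓ, so α_err = S_1/S_0.
  S_0^{−1} = 11^{−1} = 6 (mod 13), so α_err = 7·6 = 42 ≡ 3 = α_4. Error position i = 4.
  Consistency check: S_2/S_1 = 8·2 = 16 ≡ 3 = α_err ✓ (single-error assumption holds).
Step 4: error magnitude e = S_0/v_4 = S_0·∏_{j≠4}(α_4 − α_j) = 11·7 = 77 ≡ 12 (mod 13).
Step 5: correct position 4: c_4 = r_4 − e = 11 − 12 ≡ 12 (mod 13). Hence c = [11, 2, 7, 12, 9].
  Check: interpolating c through the α_i gives m(x) = 10 + 5·x (degree < 2) with m(α_i) = c_i for every i, so c is indeed a codeword.


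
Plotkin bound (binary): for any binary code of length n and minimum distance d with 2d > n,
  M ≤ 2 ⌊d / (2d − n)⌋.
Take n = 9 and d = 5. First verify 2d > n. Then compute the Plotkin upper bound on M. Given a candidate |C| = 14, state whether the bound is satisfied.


Plotkin bound M ≤ 10; given |C| = 14 > bound (violated).

Check applicability: 2d = 10, n = 9.
2d − n = 1 > 0, so Plotkin applies.
Compute d/(2d−n) = 5/1 ≈ 5.0000.
⌊d/(2d−n)⌋ = 5.
Plotkin bound: M ≤ 2·5 = 10.
Given |C| = 14, check: VIOLATED.
This |C| is above the Plotkin bound, so no binary code with n = 9, d = 5 and 14 codewords exists.


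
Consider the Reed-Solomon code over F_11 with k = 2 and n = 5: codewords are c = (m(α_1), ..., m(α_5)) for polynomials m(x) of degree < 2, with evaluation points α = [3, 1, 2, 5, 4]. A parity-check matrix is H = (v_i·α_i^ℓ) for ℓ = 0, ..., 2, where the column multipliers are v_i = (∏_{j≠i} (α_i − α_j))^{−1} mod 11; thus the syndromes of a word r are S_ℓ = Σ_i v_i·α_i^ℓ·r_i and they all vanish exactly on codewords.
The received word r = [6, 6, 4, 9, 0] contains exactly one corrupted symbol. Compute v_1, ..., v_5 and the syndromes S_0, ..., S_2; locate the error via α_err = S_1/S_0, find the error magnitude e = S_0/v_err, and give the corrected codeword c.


S = (1, 3, 9), error at position 1, error magnitude e = 4, c = [2, 6, 4, 9, 0].

Step 1: column multipliers v_i = (∏_{j≠i}(α_i − α_j))^{−1} mod 11.
  i = 1 (α = 3): (3−1)(3−2)(3−5)(3−4) = 2·1·(−2)·(−1) = 4 ≡ 4, so v_1 = 4^{−1} = 3 (mod 11).
  i = 2 (α = 1): (1−3)(1−2)(1−5)(1−4) = (−2)·(−1)·(−4)·(−3) = 24 ≡ 2, so v_2 = 2^{−1} = 6 (mod 11).
  i = 3 (α = 2): (2−3)(2−1)(2−5)(2−4) = (−1)·1·(−3)·(−2) = −6 ≡ 5, so v_3 = 5^{−1} = 9 (mod 11).
  i = 4 (α = 5): (5−3)(5−1)(5−2)(5−4) = 2·4·3·1 = 24 ≡ 2, so v_4 = 2^{−1} = 6 (mod 11).
  i = 5 (α = 4): (4−3)(4−1)(4−2)(4−5) = 1·3·2·(−1) = −6 ≡ 5, so v_5 = 5^{−1} = 9 (mod 11).
  v = [3, 6, 9, 6, 9].
Step 2: syndromes of r = [6, 6, 4, 9, 0] (all sums mod 11).
  S_0 = Σ v_i r_i = 3·6 + 6·6 + 9·4 + 6·9 + 9·0 = 144 ≡ 1.
  S_1 = Σ v_i α_i r_i = 3·3·6 + 6·1·6 + 9·2·4 + 6·5·9 + 9·4·0 = 432 ≡ 3.
  α_i^2 mod 11 = [9, 1, 4, 3, 5].
  S_2 = Σ v_i α_i^2 r_i = 3·9·6 + 6·1·6 + 9·4·4 + 6·3·9 + 9·5·0 = 504 ≡ 9.
  S = (1, 3, 9) ≠ 0, so r is not a codeword (an error is present).
Step 3: locate the error. For a single error e at position i, S_ℓ = v_i·e·α_i^ℓ, so α_err = S_1/S_0.
  S_0^{−1} = 1^{−1} = 1 (mod 11), so α_err = 3·1 = 3 ≡ 3 = α_1. Error position i = 1.
  Consistency check: S_2/S_1 = 9·4 = 36 ≡ 3 = α_err ✓ (single-error assumption holds).
Step 4: error magnitude e = S_0/v_1 = S_0·∏_{j≠1}(α_1 − α_j) = 1·4 = 4 ≡ 4 (mod 11).
Step 5: correct position 1: c_1 = r_1 − e = 6 − 4 ≡ 2 (mod 11). Hence c = [2, 6, 4, 9, 0].
  Check: interpolating c through the α_i gives m(x) = 8 + 9·x (degree < 2) with m(α_i) = c_i for every i, so c is indeed a codeword.


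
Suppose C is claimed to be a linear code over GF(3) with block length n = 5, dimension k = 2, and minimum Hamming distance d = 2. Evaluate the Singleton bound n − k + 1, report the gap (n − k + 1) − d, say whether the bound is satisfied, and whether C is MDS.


Singleton RHS = n − k + 1 = 4, slack = 2, bound satisfied, not MDS.

Singleton bound: d ≤ n − k + 1.
Here n = 5, k = 2, so n − k + 1 = 4.
Given d = 2, check d ≤ 4: YES.
Slack = (n − k + 1) − d = 2.
The code is NOT MDS (slack = 2 > 0).
Description: the claimed parameters are [5, 2, 2]_3; such a code would be non-MDS.


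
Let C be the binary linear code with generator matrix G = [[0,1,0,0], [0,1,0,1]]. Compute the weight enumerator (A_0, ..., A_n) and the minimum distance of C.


Weight distribution: A_0 = 1, A_1 = 2, A_2 = 1. Minimum distance d = 1.

Enumerate all 2^2 = 4 messages m ∈ F_2^2.
For each, compute codeword c = mG in F_2^4, then tally its weight.
  m = 00 → c = 0000, weight = 0.
  m = 10 → c = 0100, weight = 1.
  m = 01 → c = 0101, weight = 2.
  m = 11 → c = 0001, weight = 1.
Tally weights:
  weight 0: 1 codewords.
  weight 1: 2 codewords.
  weight 2: 1 codewords.
Minimum distance d = smallest w > 0 with A_w > 0 = 1.
Sanity: Σ A_w = 4 = 2^2 = 4 ✓.


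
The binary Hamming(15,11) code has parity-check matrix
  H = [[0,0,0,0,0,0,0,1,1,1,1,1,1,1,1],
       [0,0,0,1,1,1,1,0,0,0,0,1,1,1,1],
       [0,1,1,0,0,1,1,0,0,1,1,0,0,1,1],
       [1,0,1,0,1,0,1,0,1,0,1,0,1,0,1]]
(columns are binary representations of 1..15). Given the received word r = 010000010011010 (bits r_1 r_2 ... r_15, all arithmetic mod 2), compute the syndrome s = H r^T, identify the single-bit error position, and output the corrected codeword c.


s = (0, 0, 1, 1)^T, error position = 3, corrected codeword c = 011000010011010

Compute s = H r^T mod 2 one row at a time:
  s_1 = 1 + 0 + 0 + 1 + 1 + 0 + 1 + 0 = 4 ≡ 0 (mod 2).
  s_2 = 0 + 0 + 0 + 0 + 1 + 0 + 1 + 0 = 2 ≡ 0 (mod 2).
  s_3 = 1 + 0 + 0 + 0 + 0 + 1 + 1 + 0 = 3 ≡ 1 (mod 2).
  s_4 = 0 + 0 + 0 + 0 + 0 + 1 + 0 + 0 = 1 ≡ 1 (mod 2).
s = (0, 0, 1, 1)^T — this equals column 3 of H (binary 0011), so error is at position 3.
Correct: flip bit 3 of r = 010000010011010 to get c = 011000010011010.


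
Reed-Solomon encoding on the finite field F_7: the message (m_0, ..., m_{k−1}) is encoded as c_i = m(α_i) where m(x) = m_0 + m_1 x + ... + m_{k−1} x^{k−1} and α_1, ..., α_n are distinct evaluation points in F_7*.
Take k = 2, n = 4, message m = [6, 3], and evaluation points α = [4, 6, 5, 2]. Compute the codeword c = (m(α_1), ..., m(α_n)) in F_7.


c = [4, 3, 0, 5]

Message polynomial: m(x) = 6 + 3·x (mod 7).
For each evaluation point α_i, compute m(α_i) mod 7:
  α_1 = 4: Horner steps 3 → 4, so m(4) = 4.
  α_2 = 6: Horner steps 3 → 3, so m(6) = 3.
  α_3 = 5: Horner steps 3 → 0, so m(5) = 0.
  α_4 = 2: Horner steps 3 → 5, so m(2) = 5.
Codeword c = [4, 3, 0, 5] ∈ F_7^4.


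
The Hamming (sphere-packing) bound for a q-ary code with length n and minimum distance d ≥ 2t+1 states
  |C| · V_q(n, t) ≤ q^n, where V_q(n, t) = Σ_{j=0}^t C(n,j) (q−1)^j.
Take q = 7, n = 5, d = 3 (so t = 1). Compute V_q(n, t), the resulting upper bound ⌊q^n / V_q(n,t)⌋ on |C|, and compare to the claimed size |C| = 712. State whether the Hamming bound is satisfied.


V_q(n, t) = 31, q^n = 16807, Hamming bound = 542, |C| = 712 > bound (violated).

Step 1: Compute V_q(n, t) = Σ_{j=0}^1 C(n, j) (q−1)^j.
  j = 0: C(5,0)·(6)^0 = 1·1 = 1.
  j = 1: C(5,1)·(6)^1 = 5·6 = 30.
  V_q(n, t) = 1 + 30 = 31.
Step 2: q^n = 7^5 = 16807.
Step 3: Hamming bound ⌊q^n / V_q(n,t)⌋ = ⌊16807/31⌋ = 542.
Step 4: Compare |C| = 712 to 542: violated.
The claimed |C| lies above the Hamming bound, so no 7-ary code of length 5 with d ≥ 3 can have 712 codewords.


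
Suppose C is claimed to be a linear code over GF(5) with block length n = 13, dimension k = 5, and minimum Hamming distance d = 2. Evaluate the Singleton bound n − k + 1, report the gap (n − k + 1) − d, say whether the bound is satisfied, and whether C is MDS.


Singleton RHS = n − k + 1 = 9, slack = 7, bound satisfied, not MDS.

Singleton bound: d ≤ n − k + 1.
Here n = 13, k = 5, so n − k + 1 = 9.
Given d = 2, check d ≤ 9: YES.
Slack = (n − k + 1) − d = 7.
The code is NOT MDS (slack = 7 > 0).
Description: the claimed parameters are [13, 5, 2]_5; such a code would be non-MDS.


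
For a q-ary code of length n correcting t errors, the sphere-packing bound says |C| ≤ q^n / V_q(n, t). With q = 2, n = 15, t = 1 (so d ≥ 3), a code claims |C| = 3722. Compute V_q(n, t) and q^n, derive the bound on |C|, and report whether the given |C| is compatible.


V_q(n, t) = 16, q^n = 32768, Hamming bound = 2048, |C| = 3722 > bound (violated).

Step 1: Compute V_q(n, t) = Σ_{j=0}^1 C(n, j) (q−1)^j.
  j = 0: C(15,0)·(1)^0 = 1·1 = 1.
  j = 1: C(15,1)·(1)^1 = 15·1 = 15.
  V_q(n, t) = 1 + 15 = 16.
Step 2: q^n = 2^15 = 32768.
Step 3: Hamming bound ⌊q^n / V_q(n,t)⌋ = ⌊32768/16⌋ = 2048.
Step 4: Compare |C| = 3722 to 2048: violated.
The claimed |C| lies above the Hamming bound, so no 2-ary code of length 15 with d ≥ 3 can have 3722 codewords.


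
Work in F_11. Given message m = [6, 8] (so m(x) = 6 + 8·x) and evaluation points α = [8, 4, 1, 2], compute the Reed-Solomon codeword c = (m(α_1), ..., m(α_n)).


c = [4, 5, 3, 0]

Message polynomial: m(x) = 6 + 8·x (mod 11).
For each evaluation point α_i, compute m(α_i) mod 11:
  α_1 = 8: Horner steps 8 → 4, so m(8) = 4.
  α_2 = 4: Horner steps 8 → 5, so m(4) = 5.
  α_3 = 1: Horner steps 8 → 3, so m(1) = 3.
  α_4 = 2: Horner steps 8 → 0, so m(2) = 0.
Codeword c = [4, 5, 3, 0] ∈ F_11^4.


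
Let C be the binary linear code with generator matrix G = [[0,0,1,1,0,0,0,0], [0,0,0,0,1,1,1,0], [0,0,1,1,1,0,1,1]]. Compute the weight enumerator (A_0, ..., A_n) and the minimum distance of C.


Weight distribution: A_0 = 1, A_2 = 2, A_3 = 2, A_4 = 1, A_5 = 2. Minimum distance d = 2.

Enumerate all 2^3 = 8 messages m ∈ F_2^3.
For each, compute codeword c = mG in F_2^8, then tally its weight.
  m = 000 → c = 00000000, weight = 0.
  m = 100 → c = 00110000, weight = 2.
  m = 010 → c = 00001110, weight = 3.
  m = 110 → c = 00111110, weight = 5.
  m = 001 → c = 00111011, weight = 5.
  m = 101 → c = 00001011, weight = 3.
  m = 011 → c = 00110101, weight = 4.
  m = 111 → c = 00000101, weight = 2.
Tally weights:
  weight 0: 1 codewords.
  weight 2: 2 codewords.
  weight 3: 2 codewords.
  weight 4: 1 codewords.
  weight 5: 2 codewords.
Minimum distance d = smallest w > 0 with A_w > 0 = 2.
Sanity: Σ A_w = 8 = 2^3 = 8 ✓.


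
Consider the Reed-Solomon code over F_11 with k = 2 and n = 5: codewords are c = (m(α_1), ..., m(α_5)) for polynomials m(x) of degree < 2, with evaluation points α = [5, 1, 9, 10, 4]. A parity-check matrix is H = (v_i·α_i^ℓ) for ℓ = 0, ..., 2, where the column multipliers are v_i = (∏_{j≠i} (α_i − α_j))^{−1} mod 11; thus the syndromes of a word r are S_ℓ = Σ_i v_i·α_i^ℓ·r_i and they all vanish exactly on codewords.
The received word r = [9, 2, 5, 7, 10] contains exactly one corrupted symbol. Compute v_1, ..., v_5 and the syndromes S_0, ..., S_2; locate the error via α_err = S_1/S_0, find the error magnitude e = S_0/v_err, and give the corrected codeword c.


S = (6, 5, 6), error at position 4, error magnitude e = 3, c = [9, 2, 5, 4, 10].

Step 1: column multipliers v_i = (∏_{j≠i}(α_i − α_j))^{−1} mod 11.
  i = 1 (α = 5): (5−1)(5−9)(5−10)(5−4) = 4·(−4)·(−5)·1 = 80 ≡ 3, so v_1 = 3^{−1} = 4 (mod 11).
  i = 2 (α = 1): (1−5)(1−9)(1−10)(1−4) = (−4)·(−8)·(−9)·(−3) = 864 ≡ 6, so v_2 = 6^{−1} = 2 (mod 11).
  i = 3 (α = 9): (9−5)(9−1)(9−10)(9−4) = 4·8·(−1)·5 = −160 ≡ 5, so v_3 = 5^{−1} = 9 (mod 11).
  i = 4 (α = 10): (10−5)(10−1)(10−9)(10−4) = 5·9·1·6 = 270 ≡ 6, so v_4 = 6^{−1} = 2 (mod 11).
  i = 5 (α = 4): (4−5)(4−1)(4−9)(4−10) = (−1)·3·(−5)·(−6) = −90 ≡ 9, so v_5 = 9^{−1} = 5 (mod 11).
  v = [4, 2, 9, 2, 5].
Step 2: syndromes of r = [9, 2, 5, 7, 10] (all sums mod 11).
  S_0 = Σ v_i r_i = 4·9 + 2·2 + 9·5 + 2·7 + 5·10 = 149 ≡ 6.
  S_1 = Σ v_i α_i r_i = 4·5·9 + 2·1·2 + 9·9·5 + 2·10·7 + 5·4·10 = 929 ≡ 5.
  α_i^2 mod 11 = [3, 1, 4, 1, 5].
  S_2 = Σ v_i α_i^2 r_i = 4·3·9 + 2·1·2 + 9·4·5 + 2·1·7 + 5·5·10 = 556 ≡ 6.
  S = (6, 5, 6) ≠ 0, so r is not a codeword (an error is present).
Step 3: locate the error. For a single error e at position i, S_ℓ = v_i·e·α_i^ℓ, so α_err = S_1/S_0.
  S_0^{−1} = 6^{−1} = 2 (mod 11), so α_err = 5·2 = 10 ≡ 10 = α_4. Error position i = 4.
  Consistency check: S_2/S_1 = 6·9 = 54 ≡ 10 = α_err ✓ (single-error assumption holds).
Step 4: error magnitude e = S_0/v_4 = S_0·∏_{j≠4}(α_4 − α_j) = 6·6 = 36 ≡ 3 (mod 11).
Step 5: correct position 4: c_4 = r_4 − e = 7 − 3 ≡ 4 (mod 11). Hence c = [9, 2, 5, 4, 10].
  Check: interpolating c through the α_i gives m(x) = 3 + 10·x (degree < 2) with m(α_i) = c_i for every i, so c is indeed a codeword.


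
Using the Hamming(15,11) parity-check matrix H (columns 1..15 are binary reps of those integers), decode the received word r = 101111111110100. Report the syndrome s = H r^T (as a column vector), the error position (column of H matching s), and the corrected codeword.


s = (1, 1, 1, 1)^T, error position = 15, corrected codeword c = 101111111110101

Compute s = H r^T mod 2 one row at a time:
  s_1 = 1 + 1 + 1 + 1 + 0 + 1 + 0 + 0 = 5 ≡ 1 (mod 2).
  s_2 = 1 + 1 + 1 + 1 + 0 + 1 + 0 + 0 = 5 ≡ 1 (mod 2).
  s_3 = 0 + 1 + 1 + 1 + 1 + 1 + 0 + 0 = 5 ≡ 1 (mod 2).
  s_4 = 1 + 1 + 1 + 1 + 1 + 1 + 1 + 0 = 7 ≡ 1 (mod 2).
s = (1, 1, 1, 1)^T — this equals column 15 of H (binary 1111), so error is at position 15.
Correct: flip bit 15 of r = 101111111110100 to get c = 101111111110101.


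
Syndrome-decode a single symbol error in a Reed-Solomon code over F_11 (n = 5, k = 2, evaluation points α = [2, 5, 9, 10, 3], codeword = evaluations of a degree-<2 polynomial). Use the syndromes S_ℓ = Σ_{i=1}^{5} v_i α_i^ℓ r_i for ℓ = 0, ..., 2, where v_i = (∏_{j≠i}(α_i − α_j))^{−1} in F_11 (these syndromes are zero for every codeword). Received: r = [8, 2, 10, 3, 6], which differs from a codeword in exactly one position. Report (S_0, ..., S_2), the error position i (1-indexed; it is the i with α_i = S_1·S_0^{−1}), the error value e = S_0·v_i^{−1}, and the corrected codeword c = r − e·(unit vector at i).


S = (2, 7, 8), error at position 3, error magnitude e = 5, c = [8, 2, 5, 3, 6].

Step 1: column multipliers v_i = (∏_{j≠i}(α_i − α_j))^{−1} mod 11.
  i = 1 (α = 2): (2−5)(2−9)(2−10)(2−3) = (−3)·(−7)·(−8)·(−1) = 168 ≡ 3, so v_1 = 3^{−1} = 4 (mod 11).
  i = 2 (α = 5): (5−2)(5−9)(5−10)(5−3) = 3·(−4)·(−5)·2 = 120 ≡ 10, so v_2 = 10^{−1} = 10 (mod 11).
  i = 3 (α = 9): (9−2)(9−5)(9−10)(9−3) = 7·4·(−1)·6 = −168 ≡ 8, so v_3 = 8^{−1} = 7 (mod 11).
  i = 4 (α = 10): (10−2)(10−5)(10−9)(10−3) = 8·5·1·7 = 280 ≡ 5, so v_4 = 5^{−1} = 9 (mod 11).
  i = 5 (α = 3): (3−2)(3−5)(3−9)(3−10) = 1·(−2)·(−6)·(−7) = −84 ≡ 4, so v_5 = 4^{−1} = 3 (mod 11).
  v = [4, 10, 7, 9, 3].
Step 2: syndromes of r = [8, 2, 10, 3, 6] (all sums mod 11).
  S_0 = Σ v_i r_i = 4·8 + 10·2 + 7·10 + 9·3 + 3·6 = 167 ≡ 2.
  S_1 = Σ v_i α_i r_i = 4·2·8 + 10·5·2 + 7·9·10 + 9·10·3 + 3·3·6 = 1118 ≡ 7.
  α_i^2 mod 11 = [4, 3, 4, 1, 9].
  S_2 = Σ v_i α_i^2 r_i = 4·4·8 + 10·3·2 + 7·4·10 + 9·1·3 + 3·9·6 = 657 ≡ 8.
  S = (2, 7, 8) ≠ 0, so r is not a codeword (an error is present).
Step 3: locate the error. For a single error e at position i, S_ℓ = v_i·e·α_i^ℓ, so α_err = S_1/S_0.
  S_0^{−1} = 2^{−1} = 6 (mod 11), so α_err = 7·6 = 42 ≡ 9 = α_3. Error position i = 3.
  Consistency check: S_2/S_1 = 8·8 = 64 ≡ 9 = α_err ✓ (single-error assumption holds).
Step 4: error magnitude e = S_0/v_3 = S_0·∏_{j≠3}(α_3 − α_j) = 2·8 = 16 ≡ 5 (mod 11).
Step 5: correct position 3: c_3 = r_3 − e = 10 − 5 ≡ 5 (mod 11). Hence c = [8, 2, 5, 3, 6].
  Check: interpolating c through the α_i gives m(x) = 1 + 9·x (degree < 2) with m(α_i) = c_i for every i, so c is indeed a codeword.


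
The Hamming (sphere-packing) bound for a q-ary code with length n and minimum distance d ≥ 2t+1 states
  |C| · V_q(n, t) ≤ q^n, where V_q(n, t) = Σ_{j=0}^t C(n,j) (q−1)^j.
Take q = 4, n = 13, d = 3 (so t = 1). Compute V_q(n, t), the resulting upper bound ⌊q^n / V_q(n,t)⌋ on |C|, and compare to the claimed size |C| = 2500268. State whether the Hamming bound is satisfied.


V_q(n, t) = 40, q^n = 67108864, Hamming bound = 1677721, |C| = 2500268 > bound (violated).

Step 1: Compute V_q(n, t) = Σ_{j=0}^1 C(n, j) (q−1)^j.
  j = 0: C(13,0)·(3)^0 = 1·1 = 1.
  j = 1: C(13,1)·(3)^1 = 13·3 = 39.
  V_q(n, t) = 1 + 39 = 40.
Step 2: q^n = 4^13 = 67108864.
Step 3: Hamming bound ⌊q^n / V_q(n,t)⌋ = ⌊67108864/40⌋ = 1677721.
Step 4: Compare |C| = 2500268 to 1677721: violated.
The claimed |C| lies above the Hamming bound, so no 4-ary code of length 13 with d ≥ 3 can have 2500268 codewords.


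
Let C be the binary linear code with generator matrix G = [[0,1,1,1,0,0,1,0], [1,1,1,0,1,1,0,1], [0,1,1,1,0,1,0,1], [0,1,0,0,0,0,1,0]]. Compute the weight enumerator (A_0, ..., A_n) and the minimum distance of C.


Weight distribution: A_0 = 1, A_2 = 2, A_3 = 4, A_4 = 1, A_5 = 4, A_6 = 4. Minimum distance d = 2.

Enumerate all 2^4 = 16 messages m ∈ F_2^4.
For each, compute codeword c = mG in F_2^8, then tally its weight.
  m = 0000 → c = 00000000, weight = 0.
  m = 1000 → c = 01110010, weight = 4.
  m = 0100 → c = 11101101, weight = 6.
  m = 1100 → c = 10011111, weight = 6.
  m = 0010 → c = 01110101, weight = 5.
  m = 1010 → c = 00000111, weight = 3.
  m = 0110 → c = 10011000, weight = 3.
  m = 1110 → c = 11101010, weight = 5.
  m = 0001 → c = 01000010, weight = 2.
  m = 1001 → c = 00110000, weight = 2.
  m = 0101 → c = 10101111, weight = 6.
  m = 1101 → c = 11011101, weight = 6.
  m = 0011 → c = 00110111, weight = 5.
  m = 1011 → c = 01000101, weight = 3.
  m = 0111 → c = 11011010, weight = 5.
  m = 1111 → c = 10101000, weight = 3.
Tally weights:
  weight 0: 1 codewords.
  weight 2: 2 codewords.
  weight 3: 4 codewords.
  weight 4: 1 codewords.
  weight 5: 4 codewords.
  weight 6: 4 codewords.
Minimum distance d = smallest w > 0 with A_w > 0 = 2.
Sanity: Σ A_w = 16 = 2^4 = 16 ✓.


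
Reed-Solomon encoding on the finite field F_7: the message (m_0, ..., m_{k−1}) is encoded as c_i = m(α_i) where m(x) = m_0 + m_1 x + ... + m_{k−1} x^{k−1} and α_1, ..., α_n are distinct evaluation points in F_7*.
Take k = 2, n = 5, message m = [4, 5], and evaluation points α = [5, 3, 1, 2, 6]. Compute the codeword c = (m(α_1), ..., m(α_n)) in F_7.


c = [1, 5, 2, 0, 6]

Message polynomial: m(x) = 4 + 5·x (mod 7).
For each evaluation point α_i, compute m(α_i) mod 7:
  α_1 = 5: Horner steps 5 → 1, so m(5) = 1.
  α_2 = 3: Horner steps 5 → 5, so m(3) = 5.
  α_3 = 1: Horner steps 5 → 2, so m(1) = 2.
  α_4 = 2: Horner steps 5 → 0, so m(2) = 0.
  α_5 = 6: Horner steps 5 → 6, so m(6) = 6.
Codeword c = [1, 5, 2, 0, 6] ∈ F_7^5.


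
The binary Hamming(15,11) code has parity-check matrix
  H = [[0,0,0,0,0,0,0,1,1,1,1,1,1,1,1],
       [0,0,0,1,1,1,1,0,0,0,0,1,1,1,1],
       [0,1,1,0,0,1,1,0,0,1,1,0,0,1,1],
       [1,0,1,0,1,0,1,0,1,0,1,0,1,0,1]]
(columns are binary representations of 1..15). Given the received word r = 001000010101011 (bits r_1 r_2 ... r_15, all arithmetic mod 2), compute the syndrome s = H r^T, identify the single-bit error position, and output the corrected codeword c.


s = (1, 1, 0, 0)^T, error position = 12, corrected codeword c = 001000010100011

Compute s = H r^T mod 2 one row at a time:
  s_1 = 1 + 0 + 1 + 0 + 1 + 0 + 1 + 1 = 5 ≡ 1 (mod 2).
  s_2 = 0 + 0 + 0 + 0 + 1 + 0 + 1 + 1 = 3 ≡ 1 (mod 2).
  s_3 = 0 + 1 + 0 + 0 + 1 + 0 + 1 + 1 = 4 ≡ 0 (mod 2).
  s_4 = 0 + 1 + 0 + 0 + 0 + 0 + 0 + 1 = 2 ≡ 0 (mod 2).
s = (1, 1, 0, 0)^T — this equals column 12 of H (binary 1100), so error is at position 12.
Correct: flip bit 12 of r = 001000010101011 to get c = 001000010100011.


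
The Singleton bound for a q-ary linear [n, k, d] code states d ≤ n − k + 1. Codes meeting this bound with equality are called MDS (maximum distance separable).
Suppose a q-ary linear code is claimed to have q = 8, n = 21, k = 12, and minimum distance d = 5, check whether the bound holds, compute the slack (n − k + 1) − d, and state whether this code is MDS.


Singleton RHS = n − k + 1 = 10, slack = 5, bound satisfied, not MDS.

Singleton bound: d ≤ n − k + 1.
Here n = 21, k = 12, so n − k + 1 = 10.
Given d = 5, check d ≤ 10: YES.
Slack = (n − k + 1) − d = 5.
The code is NOT MDS (slack = 5 > 0).
Description: the claimed parameters are [21, 12, 5]_8; such a code would be non-MDS.


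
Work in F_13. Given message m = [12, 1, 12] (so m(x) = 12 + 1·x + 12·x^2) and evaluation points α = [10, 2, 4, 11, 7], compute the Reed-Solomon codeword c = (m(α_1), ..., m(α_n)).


c = [0, 10, 0, 6, 9]

Message polynomial: m(x) = 12 + 1·x + 12·x^2 (mod 13).
For each evaluation point α_i, compute m(α_i) mod 13:
  α_1 = 10: Horner steps 12 → 4 → 0, so m(10) = 0.
  α_2 = 2: Horner steps 12 → 12 → 10, so m(2) = 10.
  α_3 = 4: Horner steps 12 → 10 → 0, so m(4) = 0.
  α_4 = 11: Horner steps 12 → 3 → 6, so m(11) = 6.
  α_5 = 7: Horner steps 12 → 7 → 9, so m(7) = 9.
Codeword c = [0, 10, 0, 6, 9] ∈ F_13^5.


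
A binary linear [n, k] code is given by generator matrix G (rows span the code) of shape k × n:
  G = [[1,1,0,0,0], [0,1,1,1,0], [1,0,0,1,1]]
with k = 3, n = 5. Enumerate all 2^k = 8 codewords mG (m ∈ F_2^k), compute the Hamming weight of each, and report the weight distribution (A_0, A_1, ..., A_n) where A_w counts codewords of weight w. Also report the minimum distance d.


Weight distribution: A_0 = 1, A_2 = 2, A_3 = 4, A_4 = 1. Minimum distance d = 2.

Enumerate all 2^3 = 8 messages m ∈ F_2^3.
For each, compute codeword c = mG in F_2^5, then tally its weight.
  m = 000 → c = 00000, weight = 0.
  m = 100 → c = 11000, weight = 2.
  m = 010 → c = 01110, weight = 3.
  m = 110 → c = 10110, weight = 3.
  m = 001 → c = 10011, weight = 3.
  m = 101 → c = 01011, weight = 3.
  m = 011 → c = 11101, weight = 4.
  m = 111 → c = 00101, weight = 2.
Tally weights:
  weight 0: 1 codewords.
  weight 2: 2 codewords.
  weight 3: 4 codewords.
  weight 4: 1 codewords.
Minimum distance d = smallest w > 0 with A_w > 0 = 2.
Sanity: Σ A_w = 8 = 2^3 = 8 ✓.


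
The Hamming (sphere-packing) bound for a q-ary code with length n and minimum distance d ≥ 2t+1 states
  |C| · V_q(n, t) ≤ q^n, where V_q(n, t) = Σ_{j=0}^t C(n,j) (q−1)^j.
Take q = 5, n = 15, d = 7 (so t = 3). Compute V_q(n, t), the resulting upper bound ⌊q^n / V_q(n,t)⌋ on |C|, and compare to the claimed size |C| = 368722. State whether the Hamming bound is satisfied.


V_q(n, t) = 30861, q^n = 30517578125, Hamming bound = 988871, |C| = 368722 ≤ bound (satisfied).

Step 1: Compute V_q(n, t) = Σ_{j=0}^3 C(n, j) (q−1)^j.
  j = 0: C(15,0)·(4)^0 = 1·1 = 1.
  j = 1: C(15,1)·(4)^1 = 15·4 = 60.
  j = 2: C(15,2)·(4)^2 = 105·16 = 1680.
  j = 3: C(15,3)·(4)^3 = 455·64 = 29120.
  V_q(n, t) = 1 + 60 + 1680 + 29120 = 30861.
Step 2: q^n = 5^15 = 30517578125.
Step 3: Hamming bound ⌊q^n / V_q(n,t)⌋ = ⌊30517578125/30861⌋ = 988871.
Step 4: Compare |C| = 368722 to 988871: satisfied.
The claimed |C| lies below the Hamming bound.


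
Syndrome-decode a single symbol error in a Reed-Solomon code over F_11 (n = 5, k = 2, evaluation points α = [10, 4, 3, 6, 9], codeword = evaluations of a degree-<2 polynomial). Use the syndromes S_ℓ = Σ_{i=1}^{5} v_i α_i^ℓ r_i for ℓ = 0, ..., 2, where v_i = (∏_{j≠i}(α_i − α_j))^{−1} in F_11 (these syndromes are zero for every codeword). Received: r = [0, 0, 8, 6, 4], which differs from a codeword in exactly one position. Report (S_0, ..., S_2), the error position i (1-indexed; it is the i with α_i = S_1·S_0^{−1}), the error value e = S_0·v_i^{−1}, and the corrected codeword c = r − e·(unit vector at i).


S = (5, 6, 5), error at position 1, error magnitude e = 4, c = [7, 0, 8, 6, 4].

Step 1: column multipliers v_i = (∏_{j≠i}(α_i − α_j))^{−1} mod 11.
  i = 1 (α = 10): (10−4)(10−3)(10−6)(10−9) = 6·7·4·1 = 168 ≡ 3, so v_1 = 3^{−1} = 4 (mod 11).
  i = 2 (α = 4): (4−10)(4−3)(4−6)(4−9) = (−6)·1·(−2)·(−5) = −60 ≡ 6, so v_2 = 6^{−1} = 2 (mod 11).
  i = 3 (α = 3): (3−10)(3−4)(3−6)(3−9) = (−7)·(−1)·(−3)·(−6) = 126 ≡ 5, so v_3 = 5^{−1} = 9 (mod 11).
  i = 4 (α = 6): (6−10)(6−4)(6−3)(6−9) = (−4)·2·3·(−3) = 72 ≡ 6, so v_4 = 6^{−1} = 2 (mod 11).
  i = 5 (α = 9): (9−10)(9−4)(9−3)(9−6) = (−1)·5·6·3 = −90 ≡ 9, so v_5 = 9^{−1} = 5 (mod 11).
  v = [4, 2, 9, 2, 5].
Step 2: syndromes of r = [0, 0, 8, 6, 4] (all sums mod 11).
  S_0 = Σ v_i r_i = 4·0 + 2·0 + 9·8 + 2·6 + 5·4 = 104 ≡ 5.
  S_1 = Σ v_i α_i r_i = 4·10·0 + 2·4·0 + 9·3·8 + 2·6·6 + 5·9·4 = 468 ≡ 6.
  α_i^2 mod 11 = [1, 5, 9, 3, 4].
  S_2 = Σ v_i α_i^2 r_i = 4·1·0 + 2·5·0 + 9·9·8 + 2·3·6 + 5·4·4 = 764 ≡ 5.
  S = (5, 6, 5) ≠ 0, so r is not a codeword (an error is present).
Step 3: locate the error. For a single error e at position i, S_ℓ = v_i·e·α_i^ℓ, so α_err = S_1/S_0.
  S_0^{−1} = 5^{−1} = 9 (mod 11), so α_err = 6·9 = 54 ≡ 10 = α_1. Error position i = 1.
  Consistency check: S_2/S_1 = 5·2 = 10 ≡ 10 = α_err ✓ (single-error assumption holds).
Step 4: error magnitude e = S_0/v_1 = S_0·∏_{j≠1}(α_1 − α_j) = 5·3 = 15 ≡ 4 (mod 11).
Step 5: correct position 1: c_1 = r_1 − e = 0 − 4 ≡ 7 (mod 11). Hence c = [7, 0, 8, 6, 4].
  Check: interpolating c through the α_i gives m(x) = 10 + 3·x (degree < 2) with m(α_i) = c_i for every i, so c is indeed a codeword.


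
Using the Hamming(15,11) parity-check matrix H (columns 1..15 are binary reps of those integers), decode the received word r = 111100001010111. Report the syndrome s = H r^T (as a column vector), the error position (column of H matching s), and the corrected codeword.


s = (1, 0, 1, 0)^T, error position = 10, corrected codeword c = 111100001110111

Compute s = H r^T mod 2 one row at a time:
  s_1 = 0 + 1 + 0 + 1 + 0 + 1 + 1 + 1 = 5 ≡ 1 (mod 2).
  s_2 = 1 + 0 + 0 + 0 + 0 + 1 + 1 + 1 = 4 ≡ 0 (mod 2).
  s_3 = 1 + 1 + 0 + 0 + 0 + 1 + 1 + 1 = 5 ≡ 1 (mod 2).
  s_4 = 1 + 1 + 0 + 0 + 1 + 1 + 1 + 1 = 6 ≡ 0 (mod 2).
s = (1, 0, 1, 0)^T — this equals column 10 of H (binary 1010), so error is at position 10.
Correct: flip bit 10 of r = 111100001010111 to get c = 111100001110111.


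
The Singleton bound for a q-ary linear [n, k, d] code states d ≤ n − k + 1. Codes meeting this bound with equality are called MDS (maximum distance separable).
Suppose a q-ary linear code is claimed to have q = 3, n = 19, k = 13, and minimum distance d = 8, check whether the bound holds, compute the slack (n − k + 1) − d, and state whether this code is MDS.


Singleton RHS = n − k + 1 = 7, slack = -1, bound violated (no such code; not MDS).

Singleton bound: d ≤ n − k + 1.
Here n = 19, k = 13, so n − k + 1 = 7.
Given d = 8, check d ≤ 7: NO.
Slack = (n − k + 1) − d = -1.
The slack is negative: d = 8 exceeds n − k + 1 = 7 by 1, so the Singleton bound is violated and no linear [19, 13, 8]_3 code can exist. In particular it is not MDS (MDS requires d = n − k + 1 exactly).
Description: the claimed parameters are [19, 13, 8]_3; such a code would be impossible (violates the Singleton bound).


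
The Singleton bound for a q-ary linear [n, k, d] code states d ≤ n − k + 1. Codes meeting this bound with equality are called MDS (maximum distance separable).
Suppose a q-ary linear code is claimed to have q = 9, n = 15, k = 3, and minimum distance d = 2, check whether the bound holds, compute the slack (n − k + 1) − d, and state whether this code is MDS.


Singleton RHS = n − k + 1 = 13, slack = 11, bound satisfied, not MDS.

Singleton bound: d ≤ n − k + 1.
Here n = 15, k = 3, so n − k + 1 = 13.
Given d = 2, check d ≤ 13: YES.
Slack = (n − k + 1) − d = 11.
The code is NOT MDS (slack = 11 > 0).
Description: the claimed parameters are [15, 3, 2]_9; such a code would be non-MDS.


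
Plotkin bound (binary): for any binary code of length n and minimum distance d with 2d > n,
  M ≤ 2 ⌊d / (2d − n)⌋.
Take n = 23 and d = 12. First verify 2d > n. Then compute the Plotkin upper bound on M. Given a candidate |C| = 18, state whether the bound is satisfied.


Plotkin bound M ≤ 24; given |C| = 18 ≤ bound (satisfied).

Check applicability: 2d = 24, n = 23.
2d − n = 1 > 0, so Plotkin applies.
Compute d/(2d−n) = 12/1 ≈ 12.0000.
⌊d/(2d−n)⌋ = 12.
Plotkin bound: M ≤ 2·12 = 24.
Given |C| = 18, check: satisfied.
This |C| is below the Plotkin bound.


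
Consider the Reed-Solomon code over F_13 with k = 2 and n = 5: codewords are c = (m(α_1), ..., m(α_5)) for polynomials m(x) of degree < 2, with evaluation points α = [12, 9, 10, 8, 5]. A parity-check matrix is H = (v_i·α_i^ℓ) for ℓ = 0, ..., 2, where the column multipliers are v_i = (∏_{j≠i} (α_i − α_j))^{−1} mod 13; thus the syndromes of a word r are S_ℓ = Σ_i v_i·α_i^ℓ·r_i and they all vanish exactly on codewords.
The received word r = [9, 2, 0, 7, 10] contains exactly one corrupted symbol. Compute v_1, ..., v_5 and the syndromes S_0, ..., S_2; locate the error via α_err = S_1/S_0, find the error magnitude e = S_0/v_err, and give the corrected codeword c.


S = (8, 12, 5), error at position 4, error magnitude e = 3, c = [9, 2, 0, 4, 10].

Step 1: column multipliers v_i = (∏_{j≠i}(α_i − α_j))^{−1} mod 13.
  i = 1 (α = 12): (12−9)(12−10)(12−8)(12−5) = 3·2·4·7 = 168 ≡ 12, so v_1 = 12^{−1} = 12 (mod 13).
  i = 2 (α = 9): (9−12)(9−10)(9−8)(9−5) = (−3)·(−1)·1·4 = 12 ≡ 12, so v_2 = 12^{−1} = 12 (mod 13).
  i = 3 (α = 10): (10−12)(10−9)(10−8)(10−5) = (−2)·1·2·5 = −20 ≡ 6, so v_3 = 6^{−1} = 11 (mod 13).
  i = 4 (α = 8): (8−12)(8−9)(8−10)(8−5) = (−4)·(−1)·(−2)·3 = −24 ≡ 2, so v_4 = 2^{−1} = 7 (mod 13).
  i = 5 (α = 5): (5−12)(5−9)(5−10)(5−8) = (−7)·(−4)·(−5)·(−3) = 420 ≡ 4, so v_5 = 4^{−1} = 10 (mod 13).
  v = [12, 12, 11, 7, 10].
Step 2: syndromes of r = [9, 2, 0, 7, 10] (all sums mod 13).
  S_0 = Σ v_i r_i = 12·9 + 12·2 + 11·0 + 7·7 + 10·10 = 281 ≡ 8.
  S_1 = Σ v_i α_i r_i = 12·12·9 + 12·9·2 + 11·10·0 + 7·8·7 + 10·5·10 = 2404 ≡ 12.
  α_i^2 mod 13 = [1, 3, 9, 12, 12].
  S_2 = Σ v_i α_i^2 r_i = 12·1·9 + 12·3·2 + 11·9·0 + 7·12·7 + 10·12·10 = 1968 ≡ 5.
  S = (8, 12, 5) ≠ 0, so r is not a codeword (an error is present).
Step 3: locate the error. For a single error e at position i, S_ℓ = v_i·e·α_i^ℓ, so α_err = S_1/S_0.
  S_0^{−1} = 8^{−1} = 5 (mod 13), so α_err = 12·5 = 60 ≡ 8 = α_4. Error position i = 4.
  Consistency check: S_2/S_1 = 5·12 = 60 ≡ 8 = α_err ✓ (single-error assumption holds).
Step 4: error magnitude e = S_0/v_4 = S_0·∏_{j≠4}(α_4 − α_j) = 8·2 = 16 ≡ 3 (mod 13).
Step 5: correct position 4: c_4 = r_4 − e = 7 − 3 ≡ 4 (mod 13). Hence c = [9, 2, 0, 4, 10].
  Check: interpolating c through the α_i gives m(x) = 7 + 11·x (degree < 2) with m(α_i) = c_i for every i, so c is indeed a codeword.


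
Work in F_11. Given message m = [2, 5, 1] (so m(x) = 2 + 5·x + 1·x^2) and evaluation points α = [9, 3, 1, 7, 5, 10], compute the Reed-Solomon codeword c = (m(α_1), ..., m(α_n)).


c = [7, 4, 8, 9, 8, 9]

Message polynomial: m(x) = 2 + 5·x + 1·x^2 (mod 11).
For each evaluation point α_i, compute m(α_i) mod 11:
  α_1 = 9: Horner steps 1 → 3 → 7, so m(9) = 7.
  α_2 = 3: Horner steps 1 → 8 → 4, so m(3) = 4.
  α_3 = 1: Horner steps 1 → 6 → 8, so m(1) = 8.
  α_4 = 7: Horner steps 1 → 1 → 9, so m(7) = 9.
  α_5 = 5: Horner steps 1 → 10 → 8, so m(5) = 8.
  α_6 = 10: Horner steps 1 → 4 → 9, so m(10) = 9.
Codeword c = [7, 4, 8, 9, 8, 9] ∈ F_11^6.


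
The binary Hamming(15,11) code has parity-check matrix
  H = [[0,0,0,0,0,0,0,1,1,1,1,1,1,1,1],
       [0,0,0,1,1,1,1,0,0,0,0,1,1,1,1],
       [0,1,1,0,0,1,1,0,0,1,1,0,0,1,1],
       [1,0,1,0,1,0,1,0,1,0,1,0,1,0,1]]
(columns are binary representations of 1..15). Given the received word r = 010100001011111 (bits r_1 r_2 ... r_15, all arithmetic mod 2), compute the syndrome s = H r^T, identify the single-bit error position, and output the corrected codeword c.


s = (0, 1, 0, 0)^T, error position = 4, corrected codeword c = 010000001011111

Compute s = H r^T mod 2 one row at a time:
  s_1 = 0 + 1 + 0 + 1 + 1 + 1 + 1 + 1 = 6 ≡ 0 (mod 2).
  s_2 = 1 + 0 + 0 + 0 + 1 + 1 + 1 + 1 = 5 ≡ 1 (mod 2).
  s_3 = 1 + 0 + 0 + 0 + 0 + 1 + 1 + 1 = 4 ≡ 0 (mod 2).
  s_4 = 0 + 0 + 0 + 0 + 1 + 1 + 1 + 1 = 4 ≡ 0 (mod 2).
s = (0, 1, 0, 0)^T — this equals column 4 of H (binary 0100), so error is at position 4.
Correct: flip bit 4 of r = 010100001011111 to get c = 010000001011111.


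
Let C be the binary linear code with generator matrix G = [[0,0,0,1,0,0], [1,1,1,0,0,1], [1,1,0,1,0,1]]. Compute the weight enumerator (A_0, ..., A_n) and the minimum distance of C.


Weight distribution: A_0 = 1, A_1 = 2, A_2 = 1, A_3 = 1, A_4 = 2, A_5 = 1. Minimum distance d = 1.

Enumerate all 2^3 = 8 messages m ∈ F_2^3.
For each, compute codeword c = mG in F_2^6, then tally its weight.
  m = 000 → c = 000000, weight = 0.
  m = 100 → c = 000100, weight = 1.
  m = 010 → c = 111001, weight = 4.
  m = 110 → c = 111101, weight = 5.
  m = 001 → c = 110101, weight = 4.
  m = 101 → c = 110001, weight = 3.
  m = 011 → c = 001100, weight = 2.
  m = 111 → c = 001000, weight = 1.
Tally weights:
  weight 0: 1 codewords.
  weight 1: 2 codewords.
  weight 2: 1 codewords.
  weight 3: 1 codewords.
  weight 4: 2 codewords.
  weight 5: 1 codewords.
Minimum distance d = smallest w > 0 with A_w > 0 = 1.
Sanity: Σ A_w = 8 = 2^3 = 8 ✓.


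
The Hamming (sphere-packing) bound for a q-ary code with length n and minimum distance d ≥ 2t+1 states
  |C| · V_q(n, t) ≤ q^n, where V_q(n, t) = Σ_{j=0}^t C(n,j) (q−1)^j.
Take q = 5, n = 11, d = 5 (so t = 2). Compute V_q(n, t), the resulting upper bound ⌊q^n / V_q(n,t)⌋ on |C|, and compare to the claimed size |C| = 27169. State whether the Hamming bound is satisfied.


V_q(n, t) = 925, q^n = 48828125, Hamming bound = 52787, |C| = 27169 ≤ bound (satisfied).

Step 1: Compute V_q(n, t) = Σ_{j=0}^2 C(n, j) (q−1)^j.
  j = 0: C(11,0)·(4)^0 = 1·1 = 1.
  j = 1: C(11,1)·(4)^1 = 11·4 = 44.
  j = 2: C(11,2)·(4)^2 = 55·16 = 880.
  V_q(n, t) = 1 + 44 + 880 = 925.
Step 2: q^n = 5^11 = 48828125.
Step 3: Hamming bound ⌊q^n / V_q(n,t)⌋ = ⌊48828125/925⌋ = 52787.
Step 4: Compare |C| = 27169 to 52787: satisfied.
The claimed |C| lies below the Hamming bound.


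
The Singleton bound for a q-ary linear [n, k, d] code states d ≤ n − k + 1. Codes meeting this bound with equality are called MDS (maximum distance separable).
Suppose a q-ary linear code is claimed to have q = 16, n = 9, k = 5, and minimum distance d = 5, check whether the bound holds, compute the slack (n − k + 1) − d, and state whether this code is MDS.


Singleton RHS = n − k + 1 = 5, slack = 0, bound satisfied, MDS.

Singleton bound: d ≤ n − k + 1.
Here n = 9, k = 5, so n − k + 1 = 5.
Given d = 5, check d ≤ 5: YES.
Slack = (n − k + 1) − d = 0.
The code is MDS (slack = 0).
Description: the claimed parameters are [9, 5, 5]_16; such a code would be MDS (meets Singleton bound).


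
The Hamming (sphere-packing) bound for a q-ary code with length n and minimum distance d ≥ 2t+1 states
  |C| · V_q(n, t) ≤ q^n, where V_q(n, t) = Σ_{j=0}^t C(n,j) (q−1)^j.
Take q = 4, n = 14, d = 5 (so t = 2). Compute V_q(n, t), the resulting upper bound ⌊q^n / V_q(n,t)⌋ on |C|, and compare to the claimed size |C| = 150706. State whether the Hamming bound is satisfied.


V_q(n, t) = 862, q^n = 268435456, Hamming bound = 311410, |C| = 150706 ≤ bound (satisfied).

Step 1: Compute V_q(n, t) = Σ_{j=0}^2 C(n, j) (q−1)^j.
  j = 0: C(14,0)·(3)^0 = 1·1 = 1.
  j = 1: C(14,1)·(3)^1 = 14·3 = 42.
  j = 2: C(14,2)·(3)^2 = 91·9 = 819.
  V_q(n, t) = 1 + 42 + 819 = 862.
Step 2: q^n = 4^14 = 268435456.
Step 3: Hamming bound ⌊q^n / V_q(n,t)⌋ = ⌊268435456/862⌋ = 311410.
Step 4: Compare |C| = 150706 to 311410: satisfied.
The claimed |C| lies below the Hamming bound.
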